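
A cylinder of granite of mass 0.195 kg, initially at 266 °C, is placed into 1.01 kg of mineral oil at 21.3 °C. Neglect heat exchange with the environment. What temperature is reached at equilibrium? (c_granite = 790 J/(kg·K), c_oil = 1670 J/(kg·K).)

T_f ≈ 41.8 °C

Taking heat into each body as positive, Σ m c ΔT = 0:
0.195·790·(T − 266) + 1.01·1670·(T − 21.3) = 0
154.05(T − 266) + 1686.7(T − 21.3) = 0
1840.8 T = 76904
T ≈ 41.78 °C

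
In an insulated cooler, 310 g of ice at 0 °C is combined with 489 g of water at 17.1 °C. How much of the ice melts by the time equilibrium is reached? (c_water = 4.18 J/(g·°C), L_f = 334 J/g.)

Heat available from the water dropping to 0 °C: 489·4.18·17.1 = 34953 J.
Fully melting the ice requires m_ice L_f = 310·334 = 103540 J.
Since 34953 < 103540 J, not all the ice melts; equilibrium is at 0 °C.
Mass melted = 34953/334 ≈ 104.6 g.

m_melted ≈ 105 g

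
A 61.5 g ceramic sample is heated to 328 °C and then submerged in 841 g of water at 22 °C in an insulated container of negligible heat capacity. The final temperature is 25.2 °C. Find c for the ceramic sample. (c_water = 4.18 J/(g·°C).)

Setting the total heat transfer to zero:
61.5·c·(25.2 − 328) + 841·4.18·(25.2 − 22) = 0
-18622 c = -11249
c = -11249/-18622 ≈ 0.6041 J/(g·°C)

c ≈ 0.604 J/(g·°C)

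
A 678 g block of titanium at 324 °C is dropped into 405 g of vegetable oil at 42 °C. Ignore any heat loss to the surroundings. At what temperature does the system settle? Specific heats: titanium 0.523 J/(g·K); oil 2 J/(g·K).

Net heat exchanged in the isolated system is zero:
678*0.523*(T − 324) + 405*2*(T − 42) = 0
354.59(T − 324) + 810(T − 42) = 0
1164.6 T = 148908
T ≈ 127.86 °C

T_f ≈ 127.9 °C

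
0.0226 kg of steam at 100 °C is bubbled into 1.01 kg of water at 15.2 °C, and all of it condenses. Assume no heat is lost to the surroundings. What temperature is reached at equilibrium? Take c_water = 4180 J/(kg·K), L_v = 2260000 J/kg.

Taking heat into each body as positive, Σ m c ΔT = 0:
latent heat released on condensation: 0.0226×2260000 = 51076
  condensed water 100 °C→T: 94.47(T − 100)
  original water: 4221.8(T − 15.2)
4316.3 T = 51076 + 9446.8 + 64171 = 124694
T ≈ 28.89 °C, under the boiling point, so the assumption holds.

T_f ≈ 28.9 °C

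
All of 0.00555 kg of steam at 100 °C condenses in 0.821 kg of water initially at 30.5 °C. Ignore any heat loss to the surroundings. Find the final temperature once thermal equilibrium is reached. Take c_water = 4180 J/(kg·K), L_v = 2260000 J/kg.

Net heat exchanged in the isolated system is zero:
condense steam: −0.00555×2260000 = −12543
  condensed water 100 °C→T: 23.2(T − 100)
  original water: 3431.8(T − 30.5)
3455 T = 12543 + 2319.9 + 104669 = 119532
T ≈ 34.60 °C (< 100 °C, so full condensation is consistent).

T_f ≈ 34.6 °C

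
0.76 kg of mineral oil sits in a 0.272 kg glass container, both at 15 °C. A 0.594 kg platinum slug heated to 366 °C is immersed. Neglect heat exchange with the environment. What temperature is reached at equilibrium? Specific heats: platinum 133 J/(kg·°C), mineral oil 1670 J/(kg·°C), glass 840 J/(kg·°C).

T_f ≈ 32.6 °C

With ΣQ=0 the equilibrium temperature is the m·c-weighted mean:
T_f = (79·366 + 1269.2·15 + 228.48·15) / (79 + 1269.2 + 228.48)
    = 51380 / 1576.7 ≈ 32.59 °C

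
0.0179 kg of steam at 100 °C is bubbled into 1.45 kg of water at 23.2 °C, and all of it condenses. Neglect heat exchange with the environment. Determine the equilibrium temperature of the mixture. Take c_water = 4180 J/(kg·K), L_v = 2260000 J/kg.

T_f ≈ 30.7 °C

Sum of m c ΔT and latent-heat terms is zero:
steam→water at 100 °C releases m L_v = 0.0179·2260000 = 40454; condensate cools 100→T: 0.0179·4180·(T − 100) = 74.82(T − 100); water warms: 1.45·4180·(T − 23.2) = 6061(T − 23.2)
6135.8 T = 40454 + 7482.2 + 140615 = 188551
T ≈ 30.73 °C — below 100 °C, confirming all the steam condensed.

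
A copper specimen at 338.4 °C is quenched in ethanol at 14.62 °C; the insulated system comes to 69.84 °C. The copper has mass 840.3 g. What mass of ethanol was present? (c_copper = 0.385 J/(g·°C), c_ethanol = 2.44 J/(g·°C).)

Heat lost by the copper = heat gained by the ethanol:
840.3·0.385·(338.4 − 69.84) = m·2.44·(69.84 − 14.62)
134.74 m = 86883  ⇒  m ≈ 644.8 g

m ≈ 645 g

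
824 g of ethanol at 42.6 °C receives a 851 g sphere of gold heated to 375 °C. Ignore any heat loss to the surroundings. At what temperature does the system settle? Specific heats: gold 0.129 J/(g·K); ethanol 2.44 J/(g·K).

T_f ≈ 59.8 °C

Let T be the final temperature. ΣQ_i = 0:
851·0.129·(T − 375) + 824·2.44·(T − 42.6) = 0
(109.78 + 2010.6) T = 109.78·375 + 2010.6·42.6
T = 126817/2120.3 ≈ 59.81 °C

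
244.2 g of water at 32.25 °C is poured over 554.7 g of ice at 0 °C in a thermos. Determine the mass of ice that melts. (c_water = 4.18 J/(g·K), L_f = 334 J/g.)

Cooling the water to 0 °C releases 244.2·4.18·32.25 = 32919 J.
Melting all 554.7 g of ice would need 554.7·334 = 185270 J.
That's not enough to melt it all — equilibrium is at 0 °C with ice remaining.
Mass melted = 32919/334 ≈ 98.56 g.

m_melted ≈ 98.6 g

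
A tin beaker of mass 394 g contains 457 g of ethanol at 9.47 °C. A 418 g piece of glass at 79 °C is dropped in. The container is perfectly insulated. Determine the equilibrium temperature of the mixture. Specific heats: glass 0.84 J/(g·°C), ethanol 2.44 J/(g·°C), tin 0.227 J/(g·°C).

T_f ≈ 25.2 °C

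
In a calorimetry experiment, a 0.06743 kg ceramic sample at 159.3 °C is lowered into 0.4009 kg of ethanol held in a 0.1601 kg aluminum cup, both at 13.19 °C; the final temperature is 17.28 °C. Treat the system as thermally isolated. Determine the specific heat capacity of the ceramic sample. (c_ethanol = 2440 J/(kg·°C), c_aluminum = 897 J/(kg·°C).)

c ≈ 479 J/(kg·°C)

Setting the total heat transfer to zero:
0.06743·c·(17.28 − 159.3) + 0.4009·2440·(17.28 − 13.19) + 0.1601·897·(17.28 − 13.19) = 0
-9.576 c = -4588.2
c = -4588.2/-9.576 ≈ 479.1 J/(kg·°C)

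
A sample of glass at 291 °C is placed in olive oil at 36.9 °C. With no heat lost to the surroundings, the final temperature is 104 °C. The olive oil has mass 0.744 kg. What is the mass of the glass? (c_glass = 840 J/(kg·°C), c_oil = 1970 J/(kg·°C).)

Heat gained plus heat lost sum to zero:
m·840·(104 − 291) + 0.744·1970·(104 − 36.9) = 0
-157080 m = -98347
m = -98347/-157080 ≈ 0.6261 kg

m ≈ 0.626 kg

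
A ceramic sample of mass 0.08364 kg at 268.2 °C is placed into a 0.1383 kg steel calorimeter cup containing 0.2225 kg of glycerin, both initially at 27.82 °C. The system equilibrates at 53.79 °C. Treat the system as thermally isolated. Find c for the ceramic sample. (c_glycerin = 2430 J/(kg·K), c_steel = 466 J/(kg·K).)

c ≈ 876 J/(kg·K)

Setting the total heat transfer to zero:
0.08364×c×(53.79 − 268.2) + 0.2225×2430×(53.79 − 27.82) + 0.1383×466×(53.79 − 27.82) = 0
-17.93 c = -15715
c = -15715/-17.93 ≈ 876.3 J/(kg·K)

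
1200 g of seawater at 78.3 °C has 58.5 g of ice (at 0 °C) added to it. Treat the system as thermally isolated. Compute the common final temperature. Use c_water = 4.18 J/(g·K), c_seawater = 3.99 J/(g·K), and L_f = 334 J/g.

Sum of m c ΔT and latent-heat terms is zero:
melt ice: 58.5·334 = 19539; meltwater 0→T: 58.5·4.18·T = 244.53 T; seawater: 4788(T − 78.3)
5032.5 T = 374900 − 19539 = 355361
T ≈ 70.61 °C. Since T > 0 °C, the all-ice-melts assumption holds.

T_f ≈ 70.6 °C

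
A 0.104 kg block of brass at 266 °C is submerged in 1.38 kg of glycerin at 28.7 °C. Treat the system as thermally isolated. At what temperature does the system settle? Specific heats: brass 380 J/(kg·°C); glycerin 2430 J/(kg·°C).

T_f ≈ 31.5 °C

Setting the total heat transfer to zero:
0.104*380*(T − 266) + 1.38*2430*(T − 28.7) = 0
3392.9 T = 106755
T ≈ 31.46 °C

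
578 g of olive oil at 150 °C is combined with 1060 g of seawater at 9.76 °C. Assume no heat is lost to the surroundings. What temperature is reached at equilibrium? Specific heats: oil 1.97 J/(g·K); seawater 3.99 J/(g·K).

T_f ≈ 39.5 °C

Energy conservation, ΣQ = 0:
578*1.97*(T − 150) + 1060*3.99*(T − 9.76) = 0
1138.7(T − 150) + 4229.4(T − 9.76) = 0
5368.1 T = 212078
T = 212078/5368.1 ≈ 39.51 °C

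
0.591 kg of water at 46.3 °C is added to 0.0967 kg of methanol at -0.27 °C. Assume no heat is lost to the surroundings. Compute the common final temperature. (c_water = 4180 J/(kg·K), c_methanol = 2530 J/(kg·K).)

T_f ≈ 42.1 °C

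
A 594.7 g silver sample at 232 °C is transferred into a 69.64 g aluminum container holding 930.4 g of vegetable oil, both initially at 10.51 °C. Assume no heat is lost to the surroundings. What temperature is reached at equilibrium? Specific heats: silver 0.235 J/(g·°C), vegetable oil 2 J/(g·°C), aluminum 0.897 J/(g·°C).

Net heat exchanged in the isolated system is zero:
594.7·0.235·(T − 232) + 930.4·2·(T − 10.51) + 69.64·0.897·(T − 10.51) = 0
2063 T = 52637
T ≈ 25.51 °C

T_f ≈ 25.5 °C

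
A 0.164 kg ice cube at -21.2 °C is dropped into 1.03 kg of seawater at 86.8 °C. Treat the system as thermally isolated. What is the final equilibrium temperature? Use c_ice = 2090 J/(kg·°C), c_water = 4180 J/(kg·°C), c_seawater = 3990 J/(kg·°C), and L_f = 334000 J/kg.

Sum of m c ΔT and latent-heat terms is zero:
warm ice to 0 °C: 0.164·2090·(0 − (-21.2)) = 7266.5
  fusion: m_ice L_f = 0.164·334000 = 54776
  meltwater 0→T: 0.164·4180·T = 685.52 T
  seawater: 4109.7(T − 86.8)
4795.2 T = 356722 − 62043 = 294679
T ≈ 61.45 °C — above 0 °C, consistent with complete melting.

T_f ≈ 61.5 °C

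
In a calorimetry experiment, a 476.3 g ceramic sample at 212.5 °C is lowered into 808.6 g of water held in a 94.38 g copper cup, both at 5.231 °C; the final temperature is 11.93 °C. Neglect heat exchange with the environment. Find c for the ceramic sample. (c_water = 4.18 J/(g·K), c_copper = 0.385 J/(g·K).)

Taking heat into each body as positive, Σ m c ΔT = 0:
476.3·c·(11.93 − 212.5) + 808.6·4.18·(11.93 − 5.231) + 94.38·0.385·(11.93 − 5.231) = 0
-95531 c = -22886
c = -22886/-95531 ≈ 0.2396 J/(g·K)

c ≈ 0.24 J/(g·K)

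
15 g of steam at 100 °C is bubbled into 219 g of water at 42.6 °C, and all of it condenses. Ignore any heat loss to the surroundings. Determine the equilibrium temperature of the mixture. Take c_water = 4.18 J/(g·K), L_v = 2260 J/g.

Let T be the final temperature. ΣQ_i = 0:
latent heat released on condensation: 15×2260 = 33900
  condensate cools 100→T: 15×4.18×(T − 100) = 62.7(T − 100)
  original water: 915.42(T − 42.6)
978.12 T = 33900 + 6270 + 38997 = 79167
T ≈ 80.94 °C (< 100 °C, so full condensation is consistent).

T_f ≈ 80.9 °C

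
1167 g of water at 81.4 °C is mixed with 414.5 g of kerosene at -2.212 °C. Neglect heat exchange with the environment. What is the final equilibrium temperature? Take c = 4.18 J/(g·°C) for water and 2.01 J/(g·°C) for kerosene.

With ΣQ=0 the equilibrium temperature is the m·c-weighted mean:
T_f = (4878.1×81.4 + 833.14×(-2.212)) / (4878.1 + 833.14)
    = 395231 / 5711.2 ≈ 69.20 °C

T_f ≈ 69.2 °C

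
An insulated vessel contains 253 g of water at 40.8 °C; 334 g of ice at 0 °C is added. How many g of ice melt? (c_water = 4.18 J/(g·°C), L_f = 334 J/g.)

m_melted ≈ 129 g

Cooling the water to 0 °C releases 253·4.18·40.8 = 43148 J.
To melt every bit of ice: 334·334 = 111556 J.
Since 43148 < 111556 J, not all the ice melts; equilibrium is at 0 °C.
Mass melted = 43148/334 ≈ 129.2 g.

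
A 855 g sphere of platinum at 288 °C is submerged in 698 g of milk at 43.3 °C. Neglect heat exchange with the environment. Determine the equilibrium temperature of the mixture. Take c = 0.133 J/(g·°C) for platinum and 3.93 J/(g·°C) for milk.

T_f ≈ 53.0 °C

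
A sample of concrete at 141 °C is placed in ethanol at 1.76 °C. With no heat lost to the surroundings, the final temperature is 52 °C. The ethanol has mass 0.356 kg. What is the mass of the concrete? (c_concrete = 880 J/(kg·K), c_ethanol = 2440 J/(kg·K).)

m ≈ 0.557 kg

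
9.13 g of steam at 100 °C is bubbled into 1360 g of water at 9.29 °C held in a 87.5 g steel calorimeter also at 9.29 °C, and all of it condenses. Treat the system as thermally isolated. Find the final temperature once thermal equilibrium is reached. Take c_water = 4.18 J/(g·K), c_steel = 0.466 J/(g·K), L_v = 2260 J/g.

T_f ≈ 13.5 °C

Taking heat into each body as positive, Σ m c ΔT = 0:
latent heat released on condensation: 9.13×2260 = 20634
  condensed water 100 °C→T: 38.16(T − 100)
  original water: 5684.8(T − 9.29)
  cup: 40.78(T − 9.29)
5763.7 T = 20634 + 3816.3 + 53191 = 77641
T ≈ 13.47 °C — below 100 °C, confirming all the steam condensed.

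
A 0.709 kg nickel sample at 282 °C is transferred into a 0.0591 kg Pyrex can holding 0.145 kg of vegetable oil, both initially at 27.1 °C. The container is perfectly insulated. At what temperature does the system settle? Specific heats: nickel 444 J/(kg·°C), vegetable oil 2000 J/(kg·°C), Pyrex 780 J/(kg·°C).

T_f ≈ 150.4 °C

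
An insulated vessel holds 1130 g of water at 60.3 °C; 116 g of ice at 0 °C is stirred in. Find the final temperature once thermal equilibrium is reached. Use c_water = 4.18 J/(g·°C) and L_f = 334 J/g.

Energy conservation, ΣQ = 0:
fusion: m_ice L_f = 116×334 = 38744
  warm the meltwater: 484.88 T
  water cools: 1130×4.18×(T − 60.3) = 4723.4(T − 60.3)
5208.3 T = 284821 − 38744 = 246077
T ≈ 47.25 °C. Since T > 0 °C, the all-ice-melts assumption holds.

T_f ≈ 47.2 °C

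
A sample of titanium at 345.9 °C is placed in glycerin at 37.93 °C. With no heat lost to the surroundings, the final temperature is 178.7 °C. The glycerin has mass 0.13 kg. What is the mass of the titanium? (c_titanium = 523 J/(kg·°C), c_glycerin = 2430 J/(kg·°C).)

m ≈ 0.509 kg

Net heat exchanged in the isolated system is zero:
m·523·(178.7 − 345.9) + 0.13·2430·(178.7 − 37.93) = 0
-87446 m = -44469
m = -44469/-87446 ≈ 0.5085 kg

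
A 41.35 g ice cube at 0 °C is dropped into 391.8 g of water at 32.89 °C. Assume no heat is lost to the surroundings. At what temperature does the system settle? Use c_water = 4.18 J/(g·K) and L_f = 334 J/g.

T_f ≈ 22.1 °C

Energy balance with sensible and latent terms:
melt ice: 41.35·334 = 13811; warm the meltwater: 172.84 T; water cools: 391.8·4.18·(T − 32.89) = 1637.7(T − 32.89)
1810.6 T = 53865 − 13811 = 40054
T ≈ 22.12 °C (positive, so assuming full melt was valid).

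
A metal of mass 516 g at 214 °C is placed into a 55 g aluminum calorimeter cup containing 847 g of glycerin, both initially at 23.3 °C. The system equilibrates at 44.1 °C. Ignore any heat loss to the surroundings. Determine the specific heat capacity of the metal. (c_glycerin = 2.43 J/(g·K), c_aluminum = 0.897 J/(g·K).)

c ≈ 0.5 J/(g·K)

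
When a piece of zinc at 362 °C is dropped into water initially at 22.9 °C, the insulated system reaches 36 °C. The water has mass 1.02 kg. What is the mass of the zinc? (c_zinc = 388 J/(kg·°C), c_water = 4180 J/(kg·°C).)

m ≈ 0.442 kg

Setting the total heat transfer to zero:
m·388·(36 − 362) + 1.02·4180·(36 − 22.9) = 0
-126488 m = -55853
m = -55853/-126488 ≈ 0.4416 kg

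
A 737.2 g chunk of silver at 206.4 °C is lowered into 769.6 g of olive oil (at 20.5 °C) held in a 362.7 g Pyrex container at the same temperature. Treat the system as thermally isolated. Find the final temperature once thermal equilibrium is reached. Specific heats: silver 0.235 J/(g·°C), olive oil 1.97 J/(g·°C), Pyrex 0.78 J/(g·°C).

T_f ≈ 36.8 °C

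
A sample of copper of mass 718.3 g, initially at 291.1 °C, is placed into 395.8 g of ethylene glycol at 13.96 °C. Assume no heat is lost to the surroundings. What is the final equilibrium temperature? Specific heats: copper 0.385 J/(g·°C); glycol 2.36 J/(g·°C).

T_f ≈ 77.3 °C

T_f is the heat-capacity-weighted average of the initial temperatures:
T_f = (276.55*291.1 + 934.09*13.96) / (276.55 + 934.09)
    = 93542 / 1210.6 ≈ 77.27 °C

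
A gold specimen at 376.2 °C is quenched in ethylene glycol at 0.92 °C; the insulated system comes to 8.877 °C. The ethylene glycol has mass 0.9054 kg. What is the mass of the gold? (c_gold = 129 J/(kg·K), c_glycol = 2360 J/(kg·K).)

m ≈ 0.359 kg

Heat lost by the gold = heat gained by the glycol:
m×129×(376.2 − 8.877) = 0.9054×2360×(8.877 − 0.92)
47385 m = 17002  ⇒  m ≈ 0.3588 kg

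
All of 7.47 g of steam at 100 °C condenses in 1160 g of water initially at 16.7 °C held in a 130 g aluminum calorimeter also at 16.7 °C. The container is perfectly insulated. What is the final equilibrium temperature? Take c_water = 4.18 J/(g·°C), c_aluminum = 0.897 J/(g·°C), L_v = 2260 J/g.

T_f ≈ 20.6 °C

Setting the total heat transfer to zero:
steam→water at 100 °C releases m L_v = 7.47·2260 = 16882; condensate cools 100→T: 7.47·4.18·(T − 100) = 31.22(T − 100); original water: 4848.8(T − 16.7); aluminum cup: 130·0.897·(T − 16.7) = 116.61(T − 16.7)
4996.6 T = 16882 + 3122.5 + 82922 = 102927
T ≈ 20.60 °C (< 100 °C, so full condensation is consistent).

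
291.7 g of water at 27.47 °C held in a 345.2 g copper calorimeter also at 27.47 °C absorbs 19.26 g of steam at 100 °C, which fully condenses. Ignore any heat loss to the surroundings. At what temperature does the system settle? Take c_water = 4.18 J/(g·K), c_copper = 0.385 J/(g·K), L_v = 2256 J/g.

Energy conservation, ΣQ = 0:
condense steam: −19.26×2256 = −43451; condensate cools 100→T: 19.26×4.18×(T − 100) = 80.51(T − 100); original water: 1219.3(T − 27.47); cup: 132.9(T − 27.47)
1432.7 T = 43451 + 8050.7 + 37145 = 88646
T ≈ 61.87 °C (< 100 °C, so full condensation is consistent).

T_f ≈ 61.9 °C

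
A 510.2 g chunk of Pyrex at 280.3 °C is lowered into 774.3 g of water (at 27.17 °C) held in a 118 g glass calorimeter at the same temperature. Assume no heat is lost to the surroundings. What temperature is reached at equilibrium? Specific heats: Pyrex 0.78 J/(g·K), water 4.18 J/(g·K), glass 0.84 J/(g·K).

Heat gained plus heat lost sum to zero:
510.2·0.78·(T − 280.3) + 774.3·4.18·(T − 27.17) + 118·0.84·(T − 27.17) = 0
(397.96 + 3236.6 + 99.12) T = 397.96·280.3 + 3236.6·27.17 + 99.12·27.17
T ≈ 54.15 °C

T_f ≈ 54.2 °C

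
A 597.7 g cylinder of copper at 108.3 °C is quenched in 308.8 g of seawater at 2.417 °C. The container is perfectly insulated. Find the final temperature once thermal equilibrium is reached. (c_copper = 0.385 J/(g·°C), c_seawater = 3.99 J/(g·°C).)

Taking heat into each body as positive, Σ m c ΔT = 0:
597.7*0.385*(T − 108.3) + 308.8*3.99*(T − 2.417) = 0
1462.2 T = 27899
T ≈ 19.08 °C

T_f ≈ 19.1 °C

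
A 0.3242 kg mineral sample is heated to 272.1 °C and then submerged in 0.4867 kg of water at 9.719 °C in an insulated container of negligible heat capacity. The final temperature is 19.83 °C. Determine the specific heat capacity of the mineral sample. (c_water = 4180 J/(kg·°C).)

m_s c (T_s − T_f) = m_water c_water (T_f − T_0):
0.3242·c·(272.1 − 19.83) = 0.4867·4180·(19.83 − 9.719)
81.79 c = 20570  ⇒  c ≈ 251.5 J/(kg·°C)

c ≈ 252 J/(kg·°C)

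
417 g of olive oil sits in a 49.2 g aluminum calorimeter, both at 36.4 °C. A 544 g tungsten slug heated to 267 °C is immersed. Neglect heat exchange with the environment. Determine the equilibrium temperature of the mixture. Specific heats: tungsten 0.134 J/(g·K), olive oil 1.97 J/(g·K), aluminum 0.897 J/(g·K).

Net heat exchanged in the isolated system is zero:
544·0.134·(T − 267) + 417·1.97·(T − 36.4) + 49.2·0.897·(T − 36.4) = 0
(72.9 + 821.49 + 44.13) T = 72.9·267 + 821.49·36.4 + 44.13·36.4
T ≈ 54.31 °C

T_f ≈ 54.3 °C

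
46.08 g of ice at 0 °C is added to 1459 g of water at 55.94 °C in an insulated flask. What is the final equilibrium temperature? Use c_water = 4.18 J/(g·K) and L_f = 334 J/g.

T_f ≈ 51.8 °C

Net heat exchanged in the isolated system is zero:
melt ice: 46.08×334 = 15391
  meltwater 0→T: 46.08×4.18×T = 192.61 T
  water cools: 1459×4.18×(T − 55.94) = 6098.6(T − 55.94)
6291.2 T = 341157 − 15391 = 325766
T ≈ 51.78 °C (positive, so assuming full melt was valid).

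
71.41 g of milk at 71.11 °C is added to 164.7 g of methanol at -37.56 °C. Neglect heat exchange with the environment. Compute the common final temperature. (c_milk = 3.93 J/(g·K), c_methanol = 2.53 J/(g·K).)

Conservation of energy gives ΣQ = 0:
71.41·3.93·(T − 71.11) + 164.7·2.53·(T − (-37.56)) = 0
(280.64 + 416.69) T = 280.64·71.11 + 416.69·(-37.56)
T = 4305.5 / 697.33 = 6.17 °C

T_f ≈ 6.2 °C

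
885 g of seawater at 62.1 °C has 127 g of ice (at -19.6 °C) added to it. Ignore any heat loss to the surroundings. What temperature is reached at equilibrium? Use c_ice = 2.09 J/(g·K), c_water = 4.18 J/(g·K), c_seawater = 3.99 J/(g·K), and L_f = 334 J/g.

T_f ≈ 42.3 °C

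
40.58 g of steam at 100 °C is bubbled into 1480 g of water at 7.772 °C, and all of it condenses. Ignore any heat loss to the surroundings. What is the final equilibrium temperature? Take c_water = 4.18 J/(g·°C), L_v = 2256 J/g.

T_f ≈ 24.6 °C

Energy balance with sensible and latent terms:
condense steam: −40.58×2256 = −91548; condensate cools 100→T: 40.58×4.18×(T − 100) = 169.62(T − 100); original water: 6186.4(T − 7.772)
6356 T = 91548 + 16962 + 48081 = 156592
T ≈ 24.64 °C — below 100 °C, confirming all the steam condensed.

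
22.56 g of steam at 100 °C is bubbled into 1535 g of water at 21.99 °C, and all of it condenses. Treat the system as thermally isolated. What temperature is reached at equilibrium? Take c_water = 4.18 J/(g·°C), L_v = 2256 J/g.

T_f ≈ 30.9 °C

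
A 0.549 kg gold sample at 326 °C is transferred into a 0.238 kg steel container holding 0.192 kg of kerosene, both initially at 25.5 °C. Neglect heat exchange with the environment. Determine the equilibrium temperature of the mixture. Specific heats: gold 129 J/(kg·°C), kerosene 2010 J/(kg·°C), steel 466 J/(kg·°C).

T_f ≈ 63.0 °C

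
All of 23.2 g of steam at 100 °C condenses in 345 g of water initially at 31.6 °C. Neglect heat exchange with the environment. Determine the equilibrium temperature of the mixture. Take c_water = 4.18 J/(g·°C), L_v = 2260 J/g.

Setting the total heat transfer to zero:
condense steam: −23.2·2260 = −52432
  condensed water 100 °C→T: 96.98(T − 100)
  original water: 1442.1(T − 31.6)
1539.1 T = 52432 + 9697.6 + 45570 = 107700
T ≈ 69.98 °C — below 100 °C, confirming all the steam condensed.

T_f ≈ 70.0 °C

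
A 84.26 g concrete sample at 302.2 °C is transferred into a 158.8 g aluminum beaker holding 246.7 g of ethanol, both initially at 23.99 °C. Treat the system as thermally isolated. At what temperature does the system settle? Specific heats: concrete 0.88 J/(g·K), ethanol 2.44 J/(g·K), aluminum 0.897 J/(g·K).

Let T be the final temperature. ΣQ_i = 0:
84.26*0.88*(T − 302.2) + 246.7*2.44*(T − 23.99) + 158.8*0.897*(T − 23.99) = 0
74.15(T − 302.2) + 601.95(T − 23.99) + 142.44(T − 23.99) = 0
818.54 T = 40266
T = 40266 / 818.54 = 49.2 °C

T_f ≈ 49.2 °C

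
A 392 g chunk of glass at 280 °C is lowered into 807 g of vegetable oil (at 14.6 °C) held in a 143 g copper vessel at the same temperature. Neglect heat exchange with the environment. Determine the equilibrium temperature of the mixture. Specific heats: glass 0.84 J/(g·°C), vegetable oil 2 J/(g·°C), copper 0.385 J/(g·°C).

T_f ≈ 58.3 °C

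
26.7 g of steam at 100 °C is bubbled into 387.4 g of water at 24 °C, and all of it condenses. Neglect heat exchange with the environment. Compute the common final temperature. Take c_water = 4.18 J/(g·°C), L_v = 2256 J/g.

Energy balance with sensible and latent terms:
steam→water at 100 °C releases m L_v = 26.7·2256 = 60235; condensate cools 100→T: 26.7·4.18·(T − 100) = 111.61(T − 100); water warms: 387.4·4.18·(T − 24) = 1619.3(T − 24)
1730.9 T = 60235 + 11161 + 38864 = 110260
T ≈ 63.70 °C, under the boiling point, so the assumption holds.

T_f ≈ 63.7 °C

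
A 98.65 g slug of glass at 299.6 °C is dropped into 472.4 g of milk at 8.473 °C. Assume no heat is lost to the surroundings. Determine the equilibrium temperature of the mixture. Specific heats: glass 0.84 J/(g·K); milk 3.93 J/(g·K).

T_f ≈ 20.9 °C

Conservation of energy gives ΣQ = 0:
98.65*0.84*(T − 299.6) + 472.4*3.93*(T − 8.473) = 0
82.87(T − 299.6) + 1856.5(T − 8.473) = 0
(82.87 + 1856.5) T = 82.87*299.6 + 1856.5*8.473
T = 40557/1939.4 ≈ 20.91 °C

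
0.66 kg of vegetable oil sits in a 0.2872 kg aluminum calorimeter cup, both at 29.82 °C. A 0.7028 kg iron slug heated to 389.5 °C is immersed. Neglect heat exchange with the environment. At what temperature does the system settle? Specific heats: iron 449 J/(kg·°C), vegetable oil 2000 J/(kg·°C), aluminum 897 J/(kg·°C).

T_f ≈ 89.8 °C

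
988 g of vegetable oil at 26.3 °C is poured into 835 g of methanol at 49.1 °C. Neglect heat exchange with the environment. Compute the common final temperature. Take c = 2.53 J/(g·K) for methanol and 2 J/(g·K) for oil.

Conservation of energy gives ΣQ = 0:
835·2.53·(T − 49.1) + 988·2·(T − 26.3) = 0
2112.5(T − 49.1) + 1976(T − 26.3) = 0
(2112.5 + 1976) T = 2112.5·49.1 + 1976·26.3
T ≈ 38.08 °C

T_f ≈ 38.1 °C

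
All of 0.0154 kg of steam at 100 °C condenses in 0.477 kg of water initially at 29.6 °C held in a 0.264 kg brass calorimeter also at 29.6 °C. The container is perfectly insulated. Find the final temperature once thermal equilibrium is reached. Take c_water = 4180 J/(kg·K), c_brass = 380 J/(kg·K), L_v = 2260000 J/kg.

T_f ≈ 47.8 °C

Conservation of energy gives ΣQ = 0:
condense steam: −0.0154·2260000 = −34804; condensed water 100 °C→T: 64.37(T − 100); original water: 1993.9(T − 29.6); brass cup: 0.264·380·(T − 29.6) = 100.32(T − 29.6)
2158.6 T = 34804 + 6437.2 + 61988 = 103229
T ≈ 47.82 °C, under the boiling point, so the assumption holds.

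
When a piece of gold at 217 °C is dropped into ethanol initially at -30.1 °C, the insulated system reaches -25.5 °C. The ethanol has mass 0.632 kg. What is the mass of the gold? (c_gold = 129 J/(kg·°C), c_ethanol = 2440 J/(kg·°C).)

m ≈ 0.227 kg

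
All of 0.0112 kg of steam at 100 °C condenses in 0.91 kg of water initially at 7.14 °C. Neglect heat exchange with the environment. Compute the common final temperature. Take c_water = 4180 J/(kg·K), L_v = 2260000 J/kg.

T_f ≈ 14.8 °C

Energy conservation, ΣQ = 0:
condense steam: −0.0112·2260000 = −25312; condensed water 100 °C→T: 46.82(T − 100); water warms: 0.91·4180·(T − 7.14) = 3803.8(T − 7.14)
3850.6 T = 25312 + 4681.6 + 27159 = 57153
T ≈ 14.84 °C (< 100 °C, so full condensation is consistent).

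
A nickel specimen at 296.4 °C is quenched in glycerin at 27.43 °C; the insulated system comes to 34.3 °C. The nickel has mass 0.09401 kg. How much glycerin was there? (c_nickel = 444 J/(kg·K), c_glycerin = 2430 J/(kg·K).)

m ≈ 0.655 kg

Setting the total heat transfer to zero:
0.09401×444×(34.3 − 296.4) + m×2430×(34.3 − 27.43) = 0
16694 m = 10940
m = 10940/16694 ≈ 0.6553 kg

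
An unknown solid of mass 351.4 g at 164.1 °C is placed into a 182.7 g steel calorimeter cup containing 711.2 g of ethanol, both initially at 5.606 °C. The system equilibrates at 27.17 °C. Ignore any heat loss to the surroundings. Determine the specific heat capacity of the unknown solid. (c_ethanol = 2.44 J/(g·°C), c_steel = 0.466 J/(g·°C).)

c ≈ 0.816 J/(g·°C)

Setting the total heat transfer to zero:
351.4·c·(27.17 − 164.1) + 711.2·2.44·(27.17 − 5.606) + 182.7·0.466·(27.17 − 5.606) = 0
-48117 c = -39257
c = -39257/-48117 ≈ 0.8159 J/(g·°C)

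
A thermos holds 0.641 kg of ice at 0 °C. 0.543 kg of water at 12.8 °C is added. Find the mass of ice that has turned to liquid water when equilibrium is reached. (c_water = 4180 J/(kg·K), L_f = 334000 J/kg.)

m_melted ≈ 0.087 kg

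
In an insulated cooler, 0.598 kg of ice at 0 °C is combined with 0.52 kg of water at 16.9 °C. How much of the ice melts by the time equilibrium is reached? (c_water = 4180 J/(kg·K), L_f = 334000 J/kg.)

m_melted ≈ 0.11 kg

Water can give up m c ΔT = 0.52·4180·16.9 = 36734 J before reaching 0 °C.
Melting all 0.598 kg of ice would need 0.598·334000 = 199732 J.
36734 J < 199732 J, so only part of the ice melts and the system sits at 0 °C.
m_melt = 36734 / L_f = 0.11 kg.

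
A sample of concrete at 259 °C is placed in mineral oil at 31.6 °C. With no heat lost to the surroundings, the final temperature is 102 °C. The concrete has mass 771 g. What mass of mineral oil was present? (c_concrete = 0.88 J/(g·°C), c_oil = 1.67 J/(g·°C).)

Setting the total heat transfer to zero:
771·0.88·(102 − 259) + m·1.67·(102 − 31.6) = 0
117.57 m = 106521
m = 106521/117.57 ≈ 906 g

m ≈ 906 g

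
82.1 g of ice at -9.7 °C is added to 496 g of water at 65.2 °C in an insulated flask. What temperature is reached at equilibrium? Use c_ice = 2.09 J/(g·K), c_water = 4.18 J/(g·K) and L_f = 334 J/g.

Let T be the final temperature. ΣQ_i = 0:
warm ice to 0 °C: 82.1×2.09×(0 − (-9.7)) = 1664.4
  fusion: m_ice L_f = 82.1×334 = 27421
  meltwater 0→T: 82.1×4.18×T = 343.18 T
  water: 2073.3(T − 65.2)
2416.5 T = 135178 − 29086 = 106092
T ≈ 43.90 °C — above 0 °C, consistent with complete melting.

T_f ≈ 43.9 °C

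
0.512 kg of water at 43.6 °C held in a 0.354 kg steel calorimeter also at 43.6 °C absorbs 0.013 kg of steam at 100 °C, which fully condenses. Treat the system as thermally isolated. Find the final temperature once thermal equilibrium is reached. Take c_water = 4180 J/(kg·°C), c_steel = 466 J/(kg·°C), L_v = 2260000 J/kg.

T_f ≈ 57.4 °C

Net heat exchanged in the isolated system is zero:
condense steam: −0.013·2260000 = −29380
  condensate cools 100→T: 0.013·4180·(T − 100) = 54.34(T − 100)
  water warms: 0.512·4180·(T − 43.6) = 2140.2(T − 43.6)
  steel cup: 0.354·466·(T − 43.6) = 164.96(T − 43.6)
2359.5 T = 29380 + 5434 + 100503 = 135317
T ≈ 57.35 °C, under the boiling point, so the assumption holds.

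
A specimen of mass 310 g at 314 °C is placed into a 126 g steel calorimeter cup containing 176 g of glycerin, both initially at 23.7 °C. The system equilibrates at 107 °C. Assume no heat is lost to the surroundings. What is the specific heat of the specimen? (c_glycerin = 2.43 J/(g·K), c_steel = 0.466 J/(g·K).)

c ≈ 0.631 J/(g·K)

Net heat exchanged in the isolated system is zero:
310×c×(107 − 314) + 176×2.43×(107 − 23.7) + 126×0.466×(107 − 23.7) = 0
-64170 c = -40517
c = -40517/-64170 ≈ 0.6314 J/(g·K)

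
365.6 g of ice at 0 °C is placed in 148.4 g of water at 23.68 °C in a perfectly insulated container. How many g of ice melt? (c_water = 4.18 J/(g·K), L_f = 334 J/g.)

Water can give up m c ΔT = 148.4×4.18×23.68 = 14689 J before reaching 0 °C.
Melting all 365.6 g of ice would need 365.6×334 = 122110 J.
That's not enough to melt it all — equilibrium is at 0 °C with ice remaining.
m_melted×334 = 14689  ⇒  m_melted ≈ 43.98 g.

m_melted ≈ 44 g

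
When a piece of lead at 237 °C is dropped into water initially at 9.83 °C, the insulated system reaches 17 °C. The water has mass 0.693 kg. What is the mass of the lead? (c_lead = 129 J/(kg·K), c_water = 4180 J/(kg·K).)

m ≈ 0.732 kg

Heat lost by the lead = heat gained by the water:
m×129×(237 − 17) = 0.693×4180×(17 − 9.83)
28380 m = 20770  ⇒  m ≈ 0.7318 kg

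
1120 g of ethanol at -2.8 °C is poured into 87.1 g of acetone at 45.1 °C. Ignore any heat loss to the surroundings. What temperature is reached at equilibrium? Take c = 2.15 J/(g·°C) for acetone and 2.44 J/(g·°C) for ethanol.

T_f ≈ 0.3 °C

With ΣQ=0 the equilibrium temperature is the m·c-weighted mean:
T_f = (187.26×45.1 + 2732.8×(-2.8)) / (187.26 + 2732.8)
    = 793.81 / 2920.1 ≈ 0.27 °C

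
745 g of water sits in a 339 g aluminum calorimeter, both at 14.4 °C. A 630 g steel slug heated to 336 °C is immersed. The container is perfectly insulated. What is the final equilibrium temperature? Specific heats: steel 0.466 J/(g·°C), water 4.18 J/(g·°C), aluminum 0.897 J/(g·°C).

T_f ≈ 39.8 °C

T_f is the heat-capacity-weighted average of the initial temperatures:
T_f = (293.58·336 + 3114.1·14.4 + 304.08·14.4) / (293.58 + 3114.1 + 304.08)
    = 147865 / 3711.8 ≈ 39.84 °C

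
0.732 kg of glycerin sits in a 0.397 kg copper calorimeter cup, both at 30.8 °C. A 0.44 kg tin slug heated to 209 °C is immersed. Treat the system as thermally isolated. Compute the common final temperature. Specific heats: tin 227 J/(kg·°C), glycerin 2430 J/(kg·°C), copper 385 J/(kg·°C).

Taking heat into each body as positive, Σ m c ΔT = 0:
0.44*227*(T − 209) + 0.732*2430*(T − 30.8) + 0.397*385*(T − 30.8) = 0
99.88(T − 209) + 1778.8(T − 30.8) + 152.84(T − 30.8) = 0
(99.88 + 1778.8 + 152.84) T = 99.88*209 + 1778.8*30.8 + 152.84*30.8
T = 80368 / 2031.5 = 39.6 °C

T_f ≈ 39.6 °C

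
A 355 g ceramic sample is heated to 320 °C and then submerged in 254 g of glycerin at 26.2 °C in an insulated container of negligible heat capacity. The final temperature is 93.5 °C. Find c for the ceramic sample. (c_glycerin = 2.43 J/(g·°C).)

c ≈ 0.517 J/(g·°C)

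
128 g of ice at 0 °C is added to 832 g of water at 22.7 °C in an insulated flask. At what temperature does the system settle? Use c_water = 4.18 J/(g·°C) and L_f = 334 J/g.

Energy conservation, ΣQ = 0:
latent heat to melt: 128×334 = 42752
  warm the meltwater: 535.04 T
  water: 3477.8(T − 22.7)
4012.8 T = 78945 − 42752 = 36193
T ≈ 9.02 °C — above 0 °C, consistent with complete melting.

T_f ≈ 9.0 °C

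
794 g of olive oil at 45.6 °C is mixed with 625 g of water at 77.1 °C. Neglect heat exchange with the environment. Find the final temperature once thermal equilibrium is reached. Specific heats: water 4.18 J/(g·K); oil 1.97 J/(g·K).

Net heat exchanged in the isolated system is zero:
625×4.18×(T − 77.1) + 794×1.97×(T − 45.6) = 0
2612.5(T − 77.1) + 1564.2(T − 45.6) = 0
(2612.5 + 1564.2) T = 2612.5×77.1 + 1564.2×45.6
T ≈ 65.30 °C

T_f ≈ 65.3 °C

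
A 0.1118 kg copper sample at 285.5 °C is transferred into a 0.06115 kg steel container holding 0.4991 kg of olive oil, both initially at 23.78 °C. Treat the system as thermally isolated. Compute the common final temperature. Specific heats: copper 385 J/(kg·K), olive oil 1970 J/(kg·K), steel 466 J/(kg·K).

T_f ≈ 34.5 °C

Heat gained plus heat lost sum to zero:
0.1118×385×(T − 285.5) + 0.4991×1970×(T − 23.78) + 0.06115×466×(T − 23.78) = 0
43.04(T − 285.5) + 983.23(T − 23.78) + 28.5(T − 23.78) = 0
(43.04 + 983.23 + 28.5) T = 43.04×285.5 + 983.23×23.78 + 28.5×23.78
T = 36348 / 1054.8 = 34.5 °C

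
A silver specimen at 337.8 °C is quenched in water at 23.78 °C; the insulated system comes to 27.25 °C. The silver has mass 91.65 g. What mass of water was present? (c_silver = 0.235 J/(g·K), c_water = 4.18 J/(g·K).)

m ≈ 461 g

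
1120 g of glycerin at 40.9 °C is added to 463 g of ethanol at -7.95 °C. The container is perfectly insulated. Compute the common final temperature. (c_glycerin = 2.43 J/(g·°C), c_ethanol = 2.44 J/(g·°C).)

Net heat exchanged in the isolated system is zero:
1120*2.43*(T − 40.9) + 463*2.44*(T − (-7.95)) = 0
(2721.6 + 1129.7) T = 2721.6*40.9 + 1129.7*(-7.95)
T ≈ 26.57 °C

T_f ≈ 26.6 °C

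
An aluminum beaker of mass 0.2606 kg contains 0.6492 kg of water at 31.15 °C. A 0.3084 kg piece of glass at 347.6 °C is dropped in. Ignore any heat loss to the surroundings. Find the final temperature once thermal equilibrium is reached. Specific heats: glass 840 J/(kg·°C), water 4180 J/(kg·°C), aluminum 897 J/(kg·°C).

Let T be the final temperature. ΣQ_i = 0:
0.3084×840×(T − 347.6) + 0.6492×4180×(T − 31.15) + 0.2606×897×(T − 31.15) = 0
259.06(T − 347.6) + 2713.7(T − 31.15) + 233.76(T − 31.15) = 0
(259.06 + 2713.7 + 233.76) T = 259.06×347.6 + 2713.7×31.15 + 233.76×31.15
T = 181860/3206.5 ≈ 56.72 °C

T_f ≈ 56.7 °C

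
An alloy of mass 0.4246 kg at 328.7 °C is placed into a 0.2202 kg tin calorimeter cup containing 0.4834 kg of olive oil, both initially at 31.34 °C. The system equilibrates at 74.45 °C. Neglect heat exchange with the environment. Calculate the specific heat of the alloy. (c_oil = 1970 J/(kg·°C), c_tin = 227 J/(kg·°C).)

Let T be the final temperature. ΣQ_i = 0:
0.4246·c·(74.45 − 328.7) + 0.4834·1970·(74.45 − 31.34) + 0.2202·227·(74.45 − 31.34) = 0
-107.95 c = -43208
c = -43208/-107.95 ≈ 400.2 J/(kg·°C)

c ≈ 400 J/(kg·°C)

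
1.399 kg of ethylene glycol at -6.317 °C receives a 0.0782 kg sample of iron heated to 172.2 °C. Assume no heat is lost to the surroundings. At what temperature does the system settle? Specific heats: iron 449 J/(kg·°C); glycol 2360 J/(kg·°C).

T_f ≈ -4.4 °C

T_f = Σ m_i c_i T_i / Σ m_i c_i:
T_f = (35.11×172.2 + 3301.6×(-6.317)) / (35.11 + 3301.6)
    = -14810 / 3336.8 ≈ -4.44 °C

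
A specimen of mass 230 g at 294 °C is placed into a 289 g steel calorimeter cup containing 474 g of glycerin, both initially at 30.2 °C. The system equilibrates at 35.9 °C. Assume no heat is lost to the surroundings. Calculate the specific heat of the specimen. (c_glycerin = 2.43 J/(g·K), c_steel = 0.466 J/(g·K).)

Taking heat into each body as positive, Σ m c ΔT = 0:
230·c·(35.9 − 294) + 474·2.43·(35.9 − 30.2) + 289·0.466·(35.9 − 30.2) = 0
-59363 c = -7333
c = -7333/-59363 ≈ 0.1235 J/(g·K)

c ≈ 0.124 J/(g·K)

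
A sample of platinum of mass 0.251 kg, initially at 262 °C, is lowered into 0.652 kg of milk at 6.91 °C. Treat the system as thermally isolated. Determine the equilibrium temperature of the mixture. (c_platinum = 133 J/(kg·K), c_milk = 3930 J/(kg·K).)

T_f ≈ 10.2 °C

Setting the total heat transfer to zero:
0.251*133*(T − 262) + 0.652*3930*(T − 6.91) = 0
2595.7 T = 26452
T = 26452 / 2595.7 = 10.2 °C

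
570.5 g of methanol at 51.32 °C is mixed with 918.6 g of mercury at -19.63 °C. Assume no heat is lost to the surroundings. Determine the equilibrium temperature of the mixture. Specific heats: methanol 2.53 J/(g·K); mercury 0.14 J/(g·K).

Energy conservation, ΣQ = 0:
570.5*2.53*(T − 51.32) + 918.6*0.14*(T − (-19.63)) = 0
1443.4(T − 51.32) + 128.6(T − (-19.63)) = 0
(1443.4 + 128.6) T = 1443.4*51.32 + 128.6*(-19.63)
T = 71549/1572 ≈ 45.52 °C

T_f ≈ 45.5 °C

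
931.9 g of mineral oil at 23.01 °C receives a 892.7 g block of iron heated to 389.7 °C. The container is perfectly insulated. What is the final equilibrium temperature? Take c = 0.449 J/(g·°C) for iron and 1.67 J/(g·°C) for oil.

T_f ≈ 98.1 °C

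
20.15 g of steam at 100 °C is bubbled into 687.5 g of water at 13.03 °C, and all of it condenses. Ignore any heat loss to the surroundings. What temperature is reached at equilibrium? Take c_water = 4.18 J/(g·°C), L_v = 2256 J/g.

T_f ≈ 30.9 °C

Heat gained plus heat lost sum to zero:
steam→water at 100 °C releases m L_v = 20.15×2256 = 45458; condensed water 100 °C→T: 84.23(T − 100); original water: 2873.8(T − 13.03)
2958 T = 45458 + 8422.7 + 37445 = 91326
T ≈ 30.87 °C (< 100 °C, so full condensation is consistent).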